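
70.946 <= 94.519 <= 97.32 True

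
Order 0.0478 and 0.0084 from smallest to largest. 0.0084, 0.0478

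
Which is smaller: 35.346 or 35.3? 35.3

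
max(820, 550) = 820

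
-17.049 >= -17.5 True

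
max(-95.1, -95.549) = -95.1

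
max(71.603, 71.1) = 71.603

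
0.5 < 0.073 False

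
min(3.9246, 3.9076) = 3.9076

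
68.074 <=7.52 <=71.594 False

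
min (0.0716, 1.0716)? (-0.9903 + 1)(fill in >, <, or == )>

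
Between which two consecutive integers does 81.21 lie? 81 and 82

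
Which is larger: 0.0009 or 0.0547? 0.0547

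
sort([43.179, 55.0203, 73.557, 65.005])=[43.179, 55.0203, 65.005, 73.557]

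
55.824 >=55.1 True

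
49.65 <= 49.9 True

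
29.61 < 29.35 False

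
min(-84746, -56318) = -84746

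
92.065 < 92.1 True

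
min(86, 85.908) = 85.908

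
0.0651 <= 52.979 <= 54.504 True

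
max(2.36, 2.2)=2.36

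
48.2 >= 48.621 False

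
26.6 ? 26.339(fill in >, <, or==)>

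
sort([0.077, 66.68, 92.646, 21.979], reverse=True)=[92.646, 66.68, 21.979, 0.077]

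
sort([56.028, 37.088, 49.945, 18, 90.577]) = [18, 37.088, 49.945, 56.028, 90.577]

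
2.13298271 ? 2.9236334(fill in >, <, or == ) <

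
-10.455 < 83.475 True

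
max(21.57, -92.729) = 21.57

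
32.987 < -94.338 False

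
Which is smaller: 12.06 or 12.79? 12.06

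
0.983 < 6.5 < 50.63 True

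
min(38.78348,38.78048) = 38.78048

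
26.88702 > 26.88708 False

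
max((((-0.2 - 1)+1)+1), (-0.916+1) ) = 0.8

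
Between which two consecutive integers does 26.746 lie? 26 and 27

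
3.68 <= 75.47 True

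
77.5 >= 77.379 True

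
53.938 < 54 True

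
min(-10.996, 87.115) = -10.996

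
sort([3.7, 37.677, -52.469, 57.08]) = [-52.469, 3.7, 37.677, 57.08]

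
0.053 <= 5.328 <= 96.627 True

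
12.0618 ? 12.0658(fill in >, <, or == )<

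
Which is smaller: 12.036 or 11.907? 11.907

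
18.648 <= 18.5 False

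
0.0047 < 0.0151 True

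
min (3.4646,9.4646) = 3.4646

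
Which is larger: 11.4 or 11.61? 11.61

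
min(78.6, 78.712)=78.6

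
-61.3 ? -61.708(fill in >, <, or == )>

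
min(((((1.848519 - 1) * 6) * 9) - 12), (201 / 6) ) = 33.5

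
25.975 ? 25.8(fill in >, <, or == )>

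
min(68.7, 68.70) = 68.7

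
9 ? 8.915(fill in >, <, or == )>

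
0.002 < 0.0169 True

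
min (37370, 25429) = 25429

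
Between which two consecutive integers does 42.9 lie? 42 and 43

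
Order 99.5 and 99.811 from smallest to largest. 99.5, 99.811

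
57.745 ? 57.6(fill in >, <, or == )>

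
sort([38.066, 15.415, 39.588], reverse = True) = [39.588, 38.066, 15.415]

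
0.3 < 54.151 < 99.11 True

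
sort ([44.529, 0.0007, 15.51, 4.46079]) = [0.0007, 4.46079, 15.51, 44.529]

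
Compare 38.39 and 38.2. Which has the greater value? 38.39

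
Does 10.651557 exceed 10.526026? Yes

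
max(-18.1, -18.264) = -18.1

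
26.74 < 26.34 False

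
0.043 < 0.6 True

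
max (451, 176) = 451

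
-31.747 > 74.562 False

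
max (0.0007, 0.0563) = 0.0563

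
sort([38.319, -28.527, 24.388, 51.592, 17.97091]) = [-28.527, 17.97091, 24.388, 38.319, 51.592]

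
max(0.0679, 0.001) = 0.0679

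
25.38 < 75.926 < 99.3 True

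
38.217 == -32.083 False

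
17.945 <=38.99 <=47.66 True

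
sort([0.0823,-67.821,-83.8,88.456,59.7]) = [-83.8,-67.821,0.0823,59.7,88.456]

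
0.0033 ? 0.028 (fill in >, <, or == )<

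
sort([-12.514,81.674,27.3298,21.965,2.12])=[-12.514,2.12,21.965,27.3298,81.674]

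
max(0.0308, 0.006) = 0.0308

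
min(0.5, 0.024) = 0.024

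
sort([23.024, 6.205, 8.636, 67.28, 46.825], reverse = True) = [67.28, 46.825, 23.024, 8.636, 6.205]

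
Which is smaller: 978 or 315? 315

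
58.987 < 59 True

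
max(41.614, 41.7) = 41.7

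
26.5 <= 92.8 True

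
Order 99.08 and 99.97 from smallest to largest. 99.08, 99.97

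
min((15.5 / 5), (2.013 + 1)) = 3.013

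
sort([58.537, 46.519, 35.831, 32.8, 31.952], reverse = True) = [58.537, 46.519, 35.831, 32.8, 31.952]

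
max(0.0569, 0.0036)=0.0569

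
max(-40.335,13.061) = 13.061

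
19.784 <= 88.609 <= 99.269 True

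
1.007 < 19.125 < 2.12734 False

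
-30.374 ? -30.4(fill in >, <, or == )>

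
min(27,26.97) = 26.97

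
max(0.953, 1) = 1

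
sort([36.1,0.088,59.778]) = [0.088,36.1,59.778]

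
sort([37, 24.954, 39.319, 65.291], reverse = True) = [65.291, 39.319, 37, 24.954]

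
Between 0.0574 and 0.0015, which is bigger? 0.0574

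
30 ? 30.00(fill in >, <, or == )==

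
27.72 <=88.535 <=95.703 True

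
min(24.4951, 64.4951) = 24.4951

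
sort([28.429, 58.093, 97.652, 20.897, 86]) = [20.897, 28.429, 58.093, 86, 97.652]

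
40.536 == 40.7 False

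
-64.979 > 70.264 False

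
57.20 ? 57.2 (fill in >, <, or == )==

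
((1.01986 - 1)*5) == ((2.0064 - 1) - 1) False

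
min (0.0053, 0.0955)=0.0053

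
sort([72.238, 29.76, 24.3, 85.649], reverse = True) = [85.649, 72.238, 29.76, 24.3]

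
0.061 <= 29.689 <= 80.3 True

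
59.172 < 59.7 True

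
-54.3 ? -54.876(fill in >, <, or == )>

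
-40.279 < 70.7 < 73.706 True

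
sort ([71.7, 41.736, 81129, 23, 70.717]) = [23, 41.736, 70.717, 71.7, 81129]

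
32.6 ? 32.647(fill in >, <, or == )<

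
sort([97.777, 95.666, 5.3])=[5.3, 95.666, 97.777]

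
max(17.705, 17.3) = 17.705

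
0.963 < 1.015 True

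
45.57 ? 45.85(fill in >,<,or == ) <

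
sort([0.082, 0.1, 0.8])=[0.082, 0.1, 0.8]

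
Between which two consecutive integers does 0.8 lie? 0 and 1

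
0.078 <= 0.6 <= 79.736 True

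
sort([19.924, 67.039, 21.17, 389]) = [19.924, 21.17, 67.039, 389]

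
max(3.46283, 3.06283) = 3.46283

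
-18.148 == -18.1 False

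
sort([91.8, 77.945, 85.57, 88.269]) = [77.945, 85.57, 88.269, 91.8]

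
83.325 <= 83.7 True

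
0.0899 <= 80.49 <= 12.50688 False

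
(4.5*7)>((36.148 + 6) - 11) True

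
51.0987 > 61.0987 False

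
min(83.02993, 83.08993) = 83.02993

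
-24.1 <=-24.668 False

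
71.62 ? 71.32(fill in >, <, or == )>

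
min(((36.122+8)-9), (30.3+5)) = 35.122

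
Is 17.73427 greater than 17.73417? Yes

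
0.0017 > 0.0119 False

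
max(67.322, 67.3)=67.322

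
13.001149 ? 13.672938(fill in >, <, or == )<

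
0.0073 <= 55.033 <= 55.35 True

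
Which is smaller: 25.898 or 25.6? 25.6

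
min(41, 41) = 41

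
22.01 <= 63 True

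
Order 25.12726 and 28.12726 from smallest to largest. 25.12726, 28.12726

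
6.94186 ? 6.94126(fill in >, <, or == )>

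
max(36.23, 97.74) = 97.74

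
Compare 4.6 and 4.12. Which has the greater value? 4.6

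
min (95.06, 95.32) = 95.06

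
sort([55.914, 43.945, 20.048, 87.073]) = [20.048, 43.945, 55.914, 87.073]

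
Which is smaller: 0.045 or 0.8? 0.045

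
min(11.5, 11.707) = 11.5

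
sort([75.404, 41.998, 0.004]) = [0.004, 41.998, 75.404]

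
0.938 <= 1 True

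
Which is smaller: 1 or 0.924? 0.924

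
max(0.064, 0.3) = 0.3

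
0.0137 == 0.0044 False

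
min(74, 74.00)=74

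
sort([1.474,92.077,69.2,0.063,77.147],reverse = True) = [92.077,77.147,69.2,1.474,0.063]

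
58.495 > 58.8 False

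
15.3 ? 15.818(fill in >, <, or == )<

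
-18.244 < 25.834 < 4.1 False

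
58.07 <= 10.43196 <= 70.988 False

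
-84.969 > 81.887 False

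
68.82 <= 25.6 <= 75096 False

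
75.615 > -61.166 True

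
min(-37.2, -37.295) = -37.295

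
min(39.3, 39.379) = 39.3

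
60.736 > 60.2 True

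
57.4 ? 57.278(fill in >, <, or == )>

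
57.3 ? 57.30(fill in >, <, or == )==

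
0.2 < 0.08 False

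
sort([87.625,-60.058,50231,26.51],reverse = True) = [50231,87.625,26.51,-60.058]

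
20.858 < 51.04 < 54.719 True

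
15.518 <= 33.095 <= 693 True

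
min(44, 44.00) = 44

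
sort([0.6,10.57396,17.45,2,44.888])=[0.6,2,10.57396,17.45,44.888]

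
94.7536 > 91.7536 True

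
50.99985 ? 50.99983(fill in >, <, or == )>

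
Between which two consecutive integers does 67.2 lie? 67 and 68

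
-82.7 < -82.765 False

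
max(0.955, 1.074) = 1.074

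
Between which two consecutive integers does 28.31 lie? 28 and 29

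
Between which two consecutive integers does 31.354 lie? 31 and 32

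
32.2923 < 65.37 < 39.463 False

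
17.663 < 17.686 True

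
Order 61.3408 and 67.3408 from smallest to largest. 61.3408,67.3408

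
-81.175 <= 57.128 True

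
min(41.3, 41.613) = 41.3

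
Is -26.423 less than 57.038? Yes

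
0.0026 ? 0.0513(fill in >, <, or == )<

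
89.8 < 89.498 False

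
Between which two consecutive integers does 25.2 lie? 25 and 26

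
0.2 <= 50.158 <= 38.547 False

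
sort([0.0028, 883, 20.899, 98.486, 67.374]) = [0.0028, 20.899, 67.374, 98.486, 883]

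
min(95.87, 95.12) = 95.12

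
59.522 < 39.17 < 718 False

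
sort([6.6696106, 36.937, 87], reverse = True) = [87, 36.937, 6.6696106]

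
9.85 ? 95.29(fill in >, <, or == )<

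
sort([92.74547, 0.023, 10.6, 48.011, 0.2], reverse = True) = [92.74547, 48.011, 10.6, 0.2, 0.023]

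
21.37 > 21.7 False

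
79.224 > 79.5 False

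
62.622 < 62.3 False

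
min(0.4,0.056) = 0.056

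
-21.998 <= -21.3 True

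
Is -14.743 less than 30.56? Yes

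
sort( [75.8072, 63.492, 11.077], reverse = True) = [75.8072, 63.492, 11.077]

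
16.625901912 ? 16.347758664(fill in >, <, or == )>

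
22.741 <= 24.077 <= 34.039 True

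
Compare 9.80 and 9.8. They are equal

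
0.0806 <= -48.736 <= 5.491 False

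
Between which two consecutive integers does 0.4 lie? 0 and 1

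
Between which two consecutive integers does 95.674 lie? 95 and 96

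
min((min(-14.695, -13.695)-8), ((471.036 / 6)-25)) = -22.695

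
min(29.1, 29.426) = 29.1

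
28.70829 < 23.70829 False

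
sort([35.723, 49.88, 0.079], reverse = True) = [49.88, 35.723, 0.079]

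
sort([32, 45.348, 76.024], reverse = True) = [76.024, 45.348, 32]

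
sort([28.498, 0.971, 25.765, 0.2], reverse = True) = [28.498, 25.765, 0.971, 0.2]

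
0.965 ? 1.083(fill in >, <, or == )<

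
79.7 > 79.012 True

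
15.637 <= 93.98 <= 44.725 False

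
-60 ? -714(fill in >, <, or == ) >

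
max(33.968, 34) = 34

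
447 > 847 False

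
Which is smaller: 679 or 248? 248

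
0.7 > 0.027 True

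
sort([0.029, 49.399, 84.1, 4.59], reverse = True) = [84.1, 49.399, 4.59, 0.029]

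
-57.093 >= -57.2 True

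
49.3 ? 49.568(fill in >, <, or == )<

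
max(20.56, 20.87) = 20.87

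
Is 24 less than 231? Yes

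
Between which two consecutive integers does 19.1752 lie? 19 and 20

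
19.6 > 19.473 True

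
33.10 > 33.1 False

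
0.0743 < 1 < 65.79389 True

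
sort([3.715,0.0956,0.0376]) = [0.0376,0.0956,3.715]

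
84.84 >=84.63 True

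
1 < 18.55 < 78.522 True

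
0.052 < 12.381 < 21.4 True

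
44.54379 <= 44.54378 False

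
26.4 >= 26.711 False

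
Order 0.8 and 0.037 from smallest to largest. 0.037, 0.8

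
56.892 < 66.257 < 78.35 True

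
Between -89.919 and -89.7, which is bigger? -89.7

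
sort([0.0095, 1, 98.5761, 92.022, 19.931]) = [0.0095, 1, 19.931, 92.022, 98.5761]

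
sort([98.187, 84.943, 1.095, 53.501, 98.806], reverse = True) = [98.806, 98.187, 84.943, 53.501, 1.095]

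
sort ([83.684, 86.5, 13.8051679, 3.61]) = [3.61, 13.8051679, 83.684, 86.5]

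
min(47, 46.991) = 46.991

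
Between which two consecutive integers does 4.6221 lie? 4 and 5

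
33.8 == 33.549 False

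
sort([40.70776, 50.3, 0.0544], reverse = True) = [50.3, 40.70776, 0.0544]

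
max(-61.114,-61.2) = -61.114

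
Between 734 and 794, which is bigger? 794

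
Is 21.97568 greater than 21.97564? Yes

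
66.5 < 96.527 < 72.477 False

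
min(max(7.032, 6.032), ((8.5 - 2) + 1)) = 7.032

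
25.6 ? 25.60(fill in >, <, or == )==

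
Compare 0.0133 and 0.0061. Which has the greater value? 0.0133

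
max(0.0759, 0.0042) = 0.0759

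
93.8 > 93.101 True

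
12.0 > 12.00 False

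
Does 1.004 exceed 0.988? Yes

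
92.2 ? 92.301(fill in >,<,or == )<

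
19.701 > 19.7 True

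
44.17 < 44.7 True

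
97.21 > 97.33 False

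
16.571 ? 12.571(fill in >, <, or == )>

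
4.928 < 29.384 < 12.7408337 False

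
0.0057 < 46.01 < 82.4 True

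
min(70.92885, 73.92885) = 70.92885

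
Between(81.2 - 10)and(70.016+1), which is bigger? (81.2 - 10)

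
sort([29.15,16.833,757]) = [16.833,29.15,757]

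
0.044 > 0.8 False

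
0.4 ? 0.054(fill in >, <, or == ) >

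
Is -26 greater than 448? No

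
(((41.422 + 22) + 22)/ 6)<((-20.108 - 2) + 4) False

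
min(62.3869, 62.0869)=62.0869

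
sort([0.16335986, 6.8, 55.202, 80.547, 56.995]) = [0.16335986, 6.8, 55.202, 56.995, 80.547]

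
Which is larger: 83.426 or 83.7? 83.7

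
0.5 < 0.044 False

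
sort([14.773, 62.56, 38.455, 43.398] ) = [14.773, 38.455, 43.398, 62.56]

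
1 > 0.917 True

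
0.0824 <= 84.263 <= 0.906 False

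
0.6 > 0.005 True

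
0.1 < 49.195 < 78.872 True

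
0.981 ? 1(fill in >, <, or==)<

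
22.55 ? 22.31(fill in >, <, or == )>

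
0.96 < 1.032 True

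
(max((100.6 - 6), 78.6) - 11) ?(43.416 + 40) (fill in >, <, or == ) >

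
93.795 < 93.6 False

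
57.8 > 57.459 True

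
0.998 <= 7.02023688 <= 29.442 True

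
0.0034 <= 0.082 True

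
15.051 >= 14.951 True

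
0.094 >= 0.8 False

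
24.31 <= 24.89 True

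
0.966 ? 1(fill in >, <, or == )<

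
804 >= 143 True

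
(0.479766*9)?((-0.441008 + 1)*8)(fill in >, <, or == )<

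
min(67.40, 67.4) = 67.40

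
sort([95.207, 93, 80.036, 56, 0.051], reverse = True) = [95.207, 93, 80.036, 56, 0.051]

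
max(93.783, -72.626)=93.783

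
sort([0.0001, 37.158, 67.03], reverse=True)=[67.03, 37.158, 0.0001]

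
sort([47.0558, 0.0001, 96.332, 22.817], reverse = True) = [96.332, 47.0558, 22.817, 0.0001]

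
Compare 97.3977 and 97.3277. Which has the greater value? 97.3977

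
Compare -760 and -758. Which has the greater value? -758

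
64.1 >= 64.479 False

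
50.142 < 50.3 True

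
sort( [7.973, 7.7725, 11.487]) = [7.7725, 7.973, 11.487]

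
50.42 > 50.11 True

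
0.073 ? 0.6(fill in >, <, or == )<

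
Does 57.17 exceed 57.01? Yes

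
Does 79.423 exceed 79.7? No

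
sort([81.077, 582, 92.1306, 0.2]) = [0.2, 81.077, 92.1306, 582]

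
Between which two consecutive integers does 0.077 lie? 0 and 1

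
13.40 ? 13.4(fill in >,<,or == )==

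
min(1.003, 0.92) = 0.92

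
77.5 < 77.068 False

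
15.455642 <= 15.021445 False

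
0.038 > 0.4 False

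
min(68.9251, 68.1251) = 68.1251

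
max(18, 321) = 321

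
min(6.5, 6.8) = 6.5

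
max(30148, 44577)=44577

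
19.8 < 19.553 False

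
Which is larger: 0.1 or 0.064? 0.1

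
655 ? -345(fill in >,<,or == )>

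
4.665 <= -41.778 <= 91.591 False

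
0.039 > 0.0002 True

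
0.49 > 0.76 False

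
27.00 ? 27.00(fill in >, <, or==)==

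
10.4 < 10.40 False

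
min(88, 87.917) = 87.917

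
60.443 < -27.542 False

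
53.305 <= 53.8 True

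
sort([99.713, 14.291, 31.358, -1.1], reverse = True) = [99.713, 31.358, 14.291, -1.1]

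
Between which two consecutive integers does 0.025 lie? 0 and 1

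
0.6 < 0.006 False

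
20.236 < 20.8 True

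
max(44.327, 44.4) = 44.4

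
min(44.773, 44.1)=44.1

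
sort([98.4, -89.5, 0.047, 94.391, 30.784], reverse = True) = [98.4, 94.391, 30.784, 0.047, -89.5]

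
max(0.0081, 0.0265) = 0.0265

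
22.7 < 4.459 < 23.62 False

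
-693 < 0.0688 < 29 True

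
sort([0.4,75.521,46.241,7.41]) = [0.4,7.41,46.241,75.521]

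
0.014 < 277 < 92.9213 False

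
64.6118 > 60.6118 True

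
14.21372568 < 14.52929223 True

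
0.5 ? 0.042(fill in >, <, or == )>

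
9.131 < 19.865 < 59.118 True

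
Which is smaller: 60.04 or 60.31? 60.04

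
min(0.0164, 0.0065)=0.0065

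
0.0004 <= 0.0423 True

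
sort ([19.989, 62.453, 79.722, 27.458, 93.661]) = [19.989, 27.458, 62.453, 79.722, 93.661]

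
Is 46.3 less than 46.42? Yes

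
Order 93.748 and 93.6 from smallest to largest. 93.6, 93.748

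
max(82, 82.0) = 82.0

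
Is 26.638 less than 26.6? No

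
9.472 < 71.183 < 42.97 False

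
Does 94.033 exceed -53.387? Yes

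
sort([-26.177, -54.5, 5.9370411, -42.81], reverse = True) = [5.9370411, -26.177, -42.81, -54.5]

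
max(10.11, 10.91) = 10.91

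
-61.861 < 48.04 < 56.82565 True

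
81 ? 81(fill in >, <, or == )==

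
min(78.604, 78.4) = 78.4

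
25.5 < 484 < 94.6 False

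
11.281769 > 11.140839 True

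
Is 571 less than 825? Yes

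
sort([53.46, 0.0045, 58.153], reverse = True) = [58.153, 53.46, 0.0045]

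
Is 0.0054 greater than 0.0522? No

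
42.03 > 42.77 False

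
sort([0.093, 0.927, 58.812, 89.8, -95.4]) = [-95.4, 0.093, 0.927, 58.812, 89.8]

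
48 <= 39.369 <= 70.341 False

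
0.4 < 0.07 False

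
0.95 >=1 False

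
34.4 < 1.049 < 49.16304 False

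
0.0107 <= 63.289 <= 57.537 False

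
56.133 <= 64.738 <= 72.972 True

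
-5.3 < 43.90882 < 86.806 True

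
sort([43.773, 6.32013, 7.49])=[6.32013, 7.49, 43.773]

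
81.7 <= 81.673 False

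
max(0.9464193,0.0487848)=0.9464193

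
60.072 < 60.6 True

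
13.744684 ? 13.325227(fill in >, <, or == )>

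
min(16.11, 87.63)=16.11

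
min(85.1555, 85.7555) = 85.1555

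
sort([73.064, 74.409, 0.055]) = [0.055, 73.064, 74.409]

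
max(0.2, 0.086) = 0.2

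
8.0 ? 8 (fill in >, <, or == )==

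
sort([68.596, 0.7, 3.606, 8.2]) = [0.7, 3.606, 8.2, 68.596]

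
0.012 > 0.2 False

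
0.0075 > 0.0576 False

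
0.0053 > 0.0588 False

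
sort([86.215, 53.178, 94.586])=[53.178, 86.215, 94.586]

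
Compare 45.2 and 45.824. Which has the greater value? 45.824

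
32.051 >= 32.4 False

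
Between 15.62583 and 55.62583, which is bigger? 55.62583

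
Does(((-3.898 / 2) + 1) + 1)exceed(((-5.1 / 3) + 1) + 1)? No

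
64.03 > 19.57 True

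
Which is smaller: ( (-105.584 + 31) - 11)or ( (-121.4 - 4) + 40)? ( (-105.584 + 31) - 11)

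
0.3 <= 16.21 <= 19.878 True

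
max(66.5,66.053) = 66.5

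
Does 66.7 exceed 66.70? No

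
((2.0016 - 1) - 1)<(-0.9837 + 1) True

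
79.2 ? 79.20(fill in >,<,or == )==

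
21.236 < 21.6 True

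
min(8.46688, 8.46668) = 8.46668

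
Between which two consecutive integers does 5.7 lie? 5 and 6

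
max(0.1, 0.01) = 0.1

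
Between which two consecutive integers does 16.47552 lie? 16 and 17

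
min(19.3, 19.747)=19.3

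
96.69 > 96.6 True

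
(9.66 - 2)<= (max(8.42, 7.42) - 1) False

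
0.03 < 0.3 True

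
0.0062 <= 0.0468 True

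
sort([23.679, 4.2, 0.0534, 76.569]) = [0.0534, 4.2, 23.679, 76.569]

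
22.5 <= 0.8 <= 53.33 False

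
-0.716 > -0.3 False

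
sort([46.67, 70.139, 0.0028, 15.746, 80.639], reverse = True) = [80.639, 70.139, 46.67, 15.746, 0.0028]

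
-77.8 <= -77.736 True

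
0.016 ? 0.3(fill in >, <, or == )<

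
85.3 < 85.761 True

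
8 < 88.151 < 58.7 False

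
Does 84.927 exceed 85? No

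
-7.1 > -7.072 False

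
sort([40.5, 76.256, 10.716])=[10.716, 40.5, 76.256]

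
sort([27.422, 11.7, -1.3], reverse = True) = [27.422, 11.7, -1.3]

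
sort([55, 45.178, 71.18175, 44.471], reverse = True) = [71.18175, 55, 45.178, 44.471]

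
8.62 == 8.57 False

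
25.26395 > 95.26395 False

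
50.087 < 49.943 False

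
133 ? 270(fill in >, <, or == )<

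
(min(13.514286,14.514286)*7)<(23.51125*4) False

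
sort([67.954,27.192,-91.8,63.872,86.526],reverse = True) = [86.526,67.954,63.872,27.192,-91.8]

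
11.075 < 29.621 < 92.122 True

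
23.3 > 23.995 False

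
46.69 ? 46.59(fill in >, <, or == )>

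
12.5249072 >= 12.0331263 True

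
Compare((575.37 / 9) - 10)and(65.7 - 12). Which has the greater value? ((575.37 / 9) - 10)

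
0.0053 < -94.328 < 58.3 False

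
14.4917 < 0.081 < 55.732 False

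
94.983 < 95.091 True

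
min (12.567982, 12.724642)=12.567982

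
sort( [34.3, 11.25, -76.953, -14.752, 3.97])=[-76.953, -14.752, 3.97, 11.25, 34.3]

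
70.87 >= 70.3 True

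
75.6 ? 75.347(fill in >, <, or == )>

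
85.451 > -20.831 True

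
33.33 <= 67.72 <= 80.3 True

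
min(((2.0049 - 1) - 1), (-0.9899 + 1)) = 0.0049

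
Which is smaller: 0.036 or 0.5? 0.036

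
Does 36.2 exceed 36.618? No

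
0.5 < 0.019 False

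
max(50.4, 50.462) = 50.462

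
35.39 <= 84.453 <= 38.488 False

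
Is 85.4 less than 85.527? Yes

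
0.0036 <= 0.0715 True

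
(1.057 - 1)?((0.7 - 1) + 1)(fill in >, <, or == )<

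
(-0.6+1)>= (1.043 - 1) True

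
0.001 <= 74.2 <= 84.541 True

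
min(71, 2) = 2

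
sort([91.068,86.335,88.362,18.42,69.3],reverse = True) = [91.068,88.362,86.335,69.3,18.42]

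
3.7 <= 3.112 False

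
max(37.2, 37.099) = 37.2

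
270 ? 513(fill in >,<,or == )<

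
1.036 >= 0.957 True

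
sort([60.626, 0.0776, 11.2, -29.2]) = [-29.2, 0.0776, 11.2, 60.626]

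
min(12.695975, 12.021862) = 12.021862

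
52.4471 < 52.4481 True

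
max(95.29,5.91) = 95.29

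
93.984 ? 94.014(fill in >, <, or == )<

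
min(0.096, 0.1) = 0.096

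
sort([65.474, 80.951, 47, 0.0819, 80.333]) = [0.0819, 47, 65.474, 80.333, 80.951]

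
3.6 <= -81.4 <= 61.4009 False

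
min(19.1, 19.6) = 19.1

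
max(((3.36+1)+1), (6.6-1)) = 5.6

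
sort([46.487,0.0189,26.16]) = [0.0189,26.16,46.487]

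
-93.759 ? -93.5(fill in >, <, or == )<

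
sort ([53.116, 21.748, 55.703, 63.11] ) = [21.748, 53.116, 55.703, 63.11]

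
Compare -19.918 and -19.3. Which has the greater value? -19.3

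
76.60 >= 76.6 True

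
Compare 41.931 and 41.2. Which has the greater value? 41.931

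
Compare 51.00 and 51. They are equal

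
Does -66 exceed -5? No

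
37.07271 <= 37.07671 True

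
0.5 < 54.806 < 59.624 True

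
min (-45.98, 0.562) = -45.98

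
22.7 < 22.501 False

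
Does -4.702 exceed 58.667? No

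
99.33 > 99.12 True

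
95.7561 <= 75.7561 False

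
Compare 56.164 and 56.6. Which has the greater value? 56.6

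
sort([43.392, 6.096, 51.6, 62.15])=[6.096, 43.392, 51.6, 62.15]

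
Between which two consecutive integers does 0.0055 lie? 0 and 1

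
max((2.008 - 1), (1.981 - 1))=1.008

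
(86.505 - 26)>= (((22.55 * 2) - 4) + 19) True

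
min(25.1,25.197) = 25.1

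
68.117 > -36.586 True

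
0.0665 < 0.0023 False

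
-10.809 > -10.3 False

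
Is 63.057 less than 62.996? No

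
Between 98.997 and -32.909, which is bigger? 98.997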